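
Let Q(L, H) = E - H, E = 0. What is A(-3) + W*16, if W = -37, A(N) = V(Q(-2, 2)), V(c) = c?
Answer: -594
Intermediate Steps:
Q(L, H) = -H (Q(L, H) = 0 - H = -H)
A(N) = -2 (A(N) = -1*2 = -2)
A(-3) + W*16 = -2 - 37*16 = -2 - 592 = -594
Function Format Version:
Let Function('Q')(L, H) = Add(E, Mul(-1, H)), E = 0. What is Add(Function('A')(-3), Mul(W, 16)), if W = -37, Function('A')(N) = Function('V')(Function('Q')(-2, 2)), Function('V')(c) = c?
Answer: -594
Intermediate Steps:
Function('Q')(L, H) = Mul(-1, H) (Function('Q')(L, H) = Add(0, Mul(-1, H)) = Mul(-1, H))
Function('A')(N) = -2 (Function('A')(N) = Mul(-1, 2) = -2)
Add(Function('A')(-3), Mul(W, 16)) = Add(-2, Mul(-37, 16)) = Add(-2, -592) = -594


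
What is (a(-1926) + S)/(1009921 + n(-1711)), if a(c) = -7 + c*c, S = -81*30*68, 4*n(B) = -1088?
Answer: 3544229/1009649 ≈ 3.5104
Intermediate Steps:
n(B) = -272 (n(B) = (¼)*(-1088) = -272)
S = -165240 (S = -2430*68 = -165240)
a(c) = -7 + c²
(a(-1926) + S)/(1009921 + n(-1711)) = ((-7 + (-1926)²) - 165240)/(1009921 - 272) = ((-7 + 3709476) - 165240)/1009649 = (3709469 - 165240)*(1/1009649) = 3544229*(1/1009649) = 3544229/1009649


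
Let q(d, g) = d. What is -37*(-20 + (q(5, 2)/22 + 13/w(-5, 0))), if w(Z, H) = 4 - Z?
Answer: 134273/198 ≈ 678.15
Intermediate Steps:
-37*(-20 + (q(5, 2)/22 + 13/w(-5, 0))) = -37*(-20 + (5/22 + 13/(4 - 1*(-5)))) = -37*(-20 + (5*(1/22) + 13/(4 + 5))) = -37*(-20 + (5/22 + 13/9)) = -37*(-20 + 331/198) = -37*(-3629/198) = 134273/198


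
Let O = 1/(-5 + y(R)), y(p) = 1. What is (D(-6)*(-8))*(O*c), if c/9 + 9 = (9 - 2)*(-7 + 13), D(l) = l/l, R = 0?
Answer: 594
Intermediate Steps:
D(l) = 1
c = 297 (c = -81 + 9*((9 - 2)*(-7 + 13)) = -81 + 9*(7*6) = -81 + 9*42 = -81 + 378 = 297)
O = -1/4 (O = 1/(-5 + 1) = 1/(-4) = -1/4 ≈ -0.25000)
(D(-6)*(-8))*(O*c) = (1*(-8))*(-1/4*297) = -8*(-297/4) = 594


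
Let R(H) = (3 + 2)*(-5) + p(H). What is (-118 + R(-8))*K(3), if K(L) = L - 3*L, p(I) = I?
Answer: 906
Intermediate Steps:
K(L) = -2*L
R(H) = -25 + H (R(H) = (3 + 2)*(-5) + H = 5*(-5) + H = -25 + H)
(-118 + R(-8))*K(3) = (-118 + (-25 - 8))*(-2*3) = (-118 - 33)*(-6) = -151*(-6) = 906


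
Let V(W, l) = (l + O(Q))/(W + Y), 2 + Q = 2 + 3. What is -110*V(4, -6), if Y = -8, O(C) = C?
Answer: -165/2 ≈ -82.500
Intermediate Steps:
Q = 3 (Q = -2 + (2 + 3) = -2 + 5 = 3)
V(W, l) = (3 + l)/(-8 + W) (V(W, l) = (l + 3)/(W - 8) = (3 + l)/(-8 + W))
-110*V(4, -6) = -110*(3 - 6)/(-8 + 4) = -110*(-3)/(-4) = -(-55)*(-3)/2 = -110*¾ = -165/2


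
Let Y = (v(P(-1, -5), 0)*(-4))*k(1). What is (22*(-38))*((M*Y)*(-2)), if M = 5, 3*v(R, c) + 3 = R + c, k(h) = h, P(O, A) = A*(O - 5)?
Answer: -300960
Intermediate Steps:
P(O, A) = A*(-5 + O)
v(R, c) = -1 + R/3 + c/3 (v(R, c) = -1 + (R + c)/3 = -1 + (R/3 + c/3) = -1 + R/3 + c/3)
Y = -36 (Y = ((-1 + (-5*(-5 - 1))/3 + (⅓)*0)*(-4))*1 = ((-1 + (-5*(-6))/3 + 0)*(-4))*1 = ((-1 + (⅓)*30 + 0)*(-4))*1 = ((-1 + 10 + 0)*(-4))*1 = (9*(-4))*1 = -36*1 = -36)
(22*(-38))*((M*Y)*(-2)) = (22*(-38))*((5*(-36))*(-2)) = -(-150480)*(-2) = -836*360 = -300960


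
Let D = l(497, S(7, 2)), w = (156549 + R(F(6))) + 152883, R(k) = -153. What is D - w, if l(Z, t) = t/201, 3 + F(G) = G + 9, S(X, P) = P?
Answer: -62165077/201 ≈ -3.0928e+5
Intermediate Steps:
F(G) = 6 + G (F(G) = -3 + (G + 9) = -3 + (9 + G) = 6 + G)
l(Z, t) = t/201 (l(Z, t) = t*(1/201) = t/201)
w = 309279 (w = (156549 - 153) + 152883 = 156396 + 152883 = 309279)
D = 2/201 (D = (1/201)*2 = 2/201 ≈ 0.0099503)
D - w = 2/201 - 1*309279 = 2/201 - 309279 = -62165077/201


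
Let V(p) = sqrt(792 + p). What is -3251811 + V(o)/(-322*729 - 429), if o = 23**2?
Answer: -3251811 - sqrt(1321)/235167 ≈ -3.2518e+6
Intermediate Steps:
o = 529
-3251811 + V(o)/(-322*729 - 429) = -3251811 + sqrt(792 + 529)/(-322*729 - 429) = -3251811 + sqrt(1321)/(-234738 - 429) = -3251811 + sqrt(1321)/(-235167) = -3251811 + sqrt(1321)*(-1/235167) = -3251811 - sqrt(1321)/235167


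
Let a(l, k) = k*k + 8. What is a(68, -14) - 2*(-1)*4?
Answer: 212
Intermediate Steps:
a(l, k) = 8 + k² (a(l, k) = k² + 8 = 8 + k²)
a(68, -14) - 2*(-1)*4 = (8 + (-14)²) - 2*(-1)*4 = (8 + 196) + 2*4 = 204 + 8 = 212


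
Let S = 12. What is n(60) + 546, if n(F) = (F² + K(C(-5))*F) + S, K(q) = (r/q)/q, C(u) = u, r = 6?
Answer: 20862/5 ≈ 4172.4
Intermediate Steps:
K(q) = 6/q² (K(q) = (6/q)/q = 6/q²)
n(F) = 12 + F² + 6*F/25 (n(F) = (F² + (6/(-5)²)*F) + 12 = (F² + (6*(1/25))*F) + 12 = (F² + 6*F/25) + 12 = 12 + F² + 6*F/25)
n(60) + 546 = (12 + 60² + (6/25)*60) + 546 = (12 + 3600 + 72/5) + 546 = 18132/5 + 546 = 20862/5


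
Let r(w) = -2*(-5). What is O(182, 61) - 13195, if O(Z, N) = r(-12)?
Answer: -13185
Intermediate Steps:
r(w) = 10
O(Z, N) = 10
O(182, 61) - 13195 = 10 - 13195 = -13185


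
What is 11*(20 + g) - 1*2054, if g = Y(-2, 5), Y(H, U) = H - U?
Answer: -1911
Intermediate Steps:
g = -7 (g = -2 - 1*5 = -2 - 5 = -7)
11*(20 + g) - 1*2054 = 11*(20 - 7) - 1*2054 = 11*13 - 2054 = 143 - 2054 = -1911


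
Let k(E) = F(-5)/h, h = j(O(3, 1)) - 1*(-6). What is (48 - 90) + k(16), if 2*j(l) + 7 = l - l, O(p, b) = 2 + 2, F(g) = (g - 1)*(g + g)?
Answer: -18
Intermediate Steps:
F(g) = 2*g*(-1 + g) (F(g) = (-1 + g)*(2*g) = 2*g*(-1 + g))
O(p, b) = 4
j(l) = -7/2 (j(l) = -7/2 + (l - l)/2 = -7/2 + (½)*0 = -7/2 + 0 = -7/2)
h = 5/2 (h = -7/2 - 1*(-6) = -7/2 + 6 = 5/2 ≈ 2.5000)
k(E) = 24 (k(E) = (2*(-5)*(-1 - 5))/(5/2) = (2*(-5)*(-6))*(⅖) = 60*(⅖) = 24)
(48 - 90) + k(16) = (48 - 90) + 24 = -42 + 24 = -18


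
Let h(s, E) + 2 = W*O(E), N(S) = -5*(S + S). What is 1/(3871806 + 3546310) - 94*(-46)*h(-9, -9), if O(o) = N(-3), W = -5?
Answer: -4875541904767/7418116 ≈ -6.5725e+5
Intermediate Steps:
N(S) = -10*S
O(o) = 30 (O(o) = -10*(-3) = 30)
h(s, E) = -152 (h(s, E) = -2 - 5*30 = -2 - 150 = -152)
1/(3871806 + 3546310) - 94*(-46)*h(-9, -9) = 1/(3871806 + 3546310) - 94*(-46)*(-152) = 1/7418116 - (-4324)*(-152) = 1/7418116 - 1*657248 = 1/7418116 - 657248 = -4875541904767/7418116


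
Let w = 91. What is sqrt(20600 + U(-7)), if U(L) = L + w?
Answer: 2*sqrt(5171) ≈ 143.82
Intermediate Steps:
U(L) = 91 + L (U(L) = L + 91 = 91 + L)
sqrt(20600 + U(-7)) = sqrt(20600 + (91 - 7)) = sqrt(20600 + 84) = sqrt(20684) = 2*sqrt(5171)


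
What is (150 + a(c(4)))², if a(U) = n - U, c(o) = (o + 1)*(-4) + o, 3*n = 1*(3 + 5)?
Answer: 256036/9 ≈ 28448.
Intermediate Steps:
n = 8/3 (n = (1*(3 + 5))/3 = (1*8)/3 = (⅓)*8 = 8/3 ≈ 2.6667)
c(o) = -4 - 3*o (c(o) = (1 + o)*(-4) + o = (-4 - 4*o) + o = -4 - 3*o)
a(U) = 8/3 - U
(150 + a(c(4)))² = (150 + (8/3 - (-4 - 3*4)))² = (150 + (8/3 - (-4 - 12)))² = (150 + (8/3 - 1*(-16)))² = (150 + (8/3 + 16))² = (150 + 56/3)² = (506/3)² = 256036/9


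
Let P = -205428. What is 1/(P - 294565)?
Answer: -1/499993 ≈ -2.0000e-6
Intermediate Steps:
1/(P - 294565) = 1/(-205428 - 294565) = 1/(-499993) = -1/499993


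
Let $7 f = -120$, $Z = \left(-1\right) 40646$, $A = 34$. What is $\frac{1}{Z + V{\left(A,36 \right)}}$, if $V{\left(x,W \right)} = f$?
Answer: $- \frac{7}{284642} \approx -2.4592 \cdot 10^{-5}$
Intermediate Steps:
$Z = -40646$
$f = - \frac{120}{7}$ ($f = \frac{1}{7} \left(-120\right) = - \frac{120}{7} \approx -17.143$)
$V{\left(x,W \right)} = - \frac{120}{7}$
$\frac{1}{Z + V{\left(A,36 \right)}} = \frac{1}{-40646 - \frac{120}{7}} = \frac{1}{- \frac{284642}{7}} = - \frac{7}{284642}$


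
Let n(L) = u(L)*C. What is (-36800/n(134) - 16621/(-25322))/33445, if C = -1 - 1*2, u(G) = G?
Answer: 42660511/15475068390 ≈ 0.0027567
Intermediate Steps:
C = -3 (C = -1 - 2 = -3)
n(L) = -3*L (n(L) = L*(-3) = -3*L)
(-36800/n(134) - 16621/(-25322))/33445 = (-36800/((-3*134)) - 16621/(-25322))/33445 = (-36800/(-402) - 16621*(-1/25322))*(1/33445) = (-36800*(-1/402) + 1511/2302)*(1/33445) = (18400/201 + 1511/2302)*(1/33445) = (42660511/462702)*(1/33445) = 42660511/15475068390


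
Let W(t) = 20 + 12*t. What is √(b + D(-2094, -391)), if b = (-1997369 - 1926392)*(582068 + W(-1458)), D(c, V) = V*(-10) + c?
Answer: 6*I*√61536779686 ≈ 1.4884e+6*I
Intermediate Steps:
D(c, V) = c - 10*V (D(c, V) = -10*V + c = c - 10*V)
b = -2215324070512 (b = (-1997369 - 1926392)*(582068 + (20 + 12*(-1458))) = -3923761*(582068 + (20 - 17496)) = -3923761*(582068 - 17476) = -3923761*564592 = -2215324070512)
√(b + D(-2094, -391)) = √(-2215324070512 + (-2094 - 10*(-391))) = √(-2215324070512 + (-2094 + 3910)) = √(-2215324070512 + 1816) = √(-2215324068696) = 6*I*√61536779686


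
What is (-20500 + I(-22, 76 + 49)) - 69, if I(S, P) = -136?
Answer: -20705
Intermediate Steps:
(-20500 + I(-22, 76 + 49)) - 69 = (-20500 - 136) - 69 = -20636 - 69 = -20705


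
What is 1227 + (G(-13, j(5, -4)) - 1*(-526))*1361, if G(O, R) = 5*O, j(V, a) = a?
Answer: 628648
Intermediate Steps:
1227 + (G(-13, j(5, -4)) - 1*(-526))*1361 = 1227 + (5*(-13) - 1*(-526))*1361 = 1227 + (-65 + 526)*1361 = 1227 + 461*1361 = 1227 + 627421 = 628648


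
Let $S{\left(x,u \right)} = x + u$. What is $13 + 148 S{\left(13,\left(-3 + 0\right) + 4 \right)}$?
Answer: $2085$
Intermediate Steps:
$S{\left(x,u \right)} = u + x$
$13 + 148 S{\left(13,\left(-3 + 0\right) + 4 \right)} = 13 + 148 \left(\left(\left(-3 + 0\right) + 4\right) + 13\right) = 13 + 148 \left(\left(-3 + 4\right) + 13\right) = 13 + 148 \left(1 + 13\right) = 13 + 148 \cdot 14 = 13 + 2072 = 2085$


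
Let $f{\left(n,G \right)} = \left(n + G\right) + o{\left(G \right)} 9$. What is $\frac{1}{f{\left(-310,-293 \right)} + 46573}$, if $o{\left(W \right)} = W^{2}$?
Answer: $\frac{1}{818611} \approx 1.2216 \cdot 10^{-6}$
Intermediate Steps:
$f{\left(n,G \right)} = G + n + 9 G^{2}$ ($f{\left(n,G \right)} = \left(n + G\right) + G^{2} \cdot 9 = \left(G + n\right) + 9 G^{2} = G + n + 9 G^{2}$)
$\frac{1}{f{\left(-310,-293 \right)} + 46573} = \frac{1}{\left(-293 - 310 + 9 \left(-293\right)^{2}\right) + 46573} = \frac{1}{\left(-293 - 310 + 9 \cdot 85849\right) + 46573} = \frac{1}{\left(-293 - 310 + 772641\right) + 46573} = \frac{1}{772038 + 46573} = \frac{1}{818611}$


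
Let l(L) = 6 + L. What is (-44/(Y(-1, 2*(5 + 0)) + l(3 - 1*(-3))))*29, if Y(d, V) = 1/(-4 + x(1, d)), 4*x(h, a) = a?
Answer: -5423/50 ≈ -108.46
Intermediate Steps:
x(h, a) = a/4
Y(d, V) = 1/(-4 + d/4)
(-44/(Y(-1, 2*(5 + 0)) + l(3 - 1*(-3))))*29 = (-44/(4/(-16 - 1) + (6 + (3 - 1*(-3)))))*29 = (-44/(4/(-17) + (6 + (3 + 3))))*29 = (-44/(4*(-1/17) + (6 + 6)))*29 = (-44/(-4/17 + 12))*29 = (-44/(200/17))*29 = ((17/200)*(-44))*29 = -187/50*29 = -5423/50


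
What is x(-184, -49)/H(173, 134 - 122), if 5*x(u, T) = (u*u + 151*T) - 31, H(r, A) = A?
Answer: 13213/30 ≈ 440.43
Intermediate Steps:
x(u, T) = -31/5 + u²/5 + 151*T/5 (x(u, T) = ((u*u + 151*T) - 31)/5 = ((u² + 151*T) - 31)/5 = (-31 + u² + 151*T)/5 = -31/5 + u²/5 + 151*T/5)
x(-184, -49)/H(173, 134 - 122) = (-31/5 + (⅕)*(-184)² + (151/5)*(-49))/(134 - 122) = (-31/5 + (⅕)*33856 - 7399/5)/12 = (-31/5 + 33856/5 - 7399/5)*(1/12) = (26426/5)*(1/12) = 13213/30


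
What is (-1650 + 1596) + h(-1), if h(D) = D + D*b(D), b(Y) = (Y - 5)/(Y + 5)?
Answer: -107/2 ≈ -53.500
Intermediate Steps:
b(Y) = (-5 + Y)/(5 + Y)
h(D) = D + D*(-5 + D)/(5 + D) (h(D) = D + D*((-5 + D)/(5 + D)) = D + D*(-5 + D)/(5 + D))
(-1650 + 1596) + h(-1) = (-1650 + 1596) + 2*(-1)**2/(5 - 1) = -54 + 2*1/4 = -54 + 2*1*(1/4) = -54 + 1/2 = -107/2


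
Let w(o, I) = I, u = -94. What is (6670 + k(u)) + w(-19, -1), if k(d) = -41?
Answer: 6628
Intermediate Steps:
(6670 + k(u)) + w(-19, -1) = (6670 - 41) - 1 = 6629 - 1 = 6628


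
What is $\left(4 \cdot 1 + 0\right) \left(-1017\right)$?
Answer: $-4068$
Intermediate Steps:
$\left(4 \cdot 1 + 0\right) \left(-1017\right) = \left(4 + 0\right) \left(-1017\right) = 4 \left(-1017\right) = -4068$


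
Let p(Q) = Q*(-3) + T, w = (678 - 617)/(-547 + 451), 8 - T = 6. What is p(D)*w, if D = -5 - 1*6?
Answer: -2135/96 ≈ -22.240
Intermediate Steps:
D = -11 (D = -5 - 6 = -11)
T = 2 (T = 8 - 1*6 = 8 - 6 = 2)
w = -61/96 (w = 61/(-96) = 61*(-1/96) = -61/96 ≈ -0.63542)
p(Q) = 2 - 3*Q (p(Q) = Q*(-3) + 2 = -3*Q + 2 = 2 - 3*Q)
p(D)*w = (2 - 3*(-11))*(-61/96) = (2 + 33)*(-61/96) = 35*(-61/96) = -2135/96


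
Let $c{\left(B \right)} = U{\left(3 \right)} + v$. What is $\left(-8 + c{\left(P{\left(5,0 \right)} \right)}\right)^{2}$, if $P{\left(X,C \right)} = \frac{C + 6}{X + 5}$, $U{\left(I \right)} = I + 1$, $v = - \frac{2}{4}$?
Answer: $\frac{81}{4} \approx 20.25$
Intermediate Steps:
$v = - \frac{1}{2}$ ($v = \left(-2\right) \frac{1}{4} = - \frac{1}{2} \approx -0.5$)
$U{\left(I \right)} = 1 + I$
$P{\left(X,C \right)} = \frac{6 + C}{5 + X}$
$c{\left(B \right)} = \frac{7}{2}$ ($c{\left(B \right)} = \left(1 + 3\right) - \frac{1}{2} = 4 - \frac{1}{2} = \frac{7}{2}$)
$\left(-8 + c{\left(P{\left(5,0 \right)} \right)}\right)^{2} = \left(-8 + \frac{7}{2}\right)^{2} = \left(- \frac{9}{2}\right)^{2} = \frac{81}{4}$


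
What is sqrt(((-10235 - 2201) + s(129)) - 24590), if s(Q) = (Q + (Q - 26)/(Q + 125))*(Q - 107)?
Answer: I*sqrt(551274361)/127 ≈ 184.88*I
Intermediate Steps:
s(Q) = (-107 + Q)*(Q + (-26 + Q)/(125 + Q)) (s(Q) = (Q + (-26 + Q)/(125 + Q))*(-107 + Q) = (-107 + Q)*(Q + (-26 + Q)/(125 + Q)))
sqrt(((-10235 - 2201) + s(129)) - 24590) = sqrt(((-10235 - 2201) + (2782 + 129**3 - 13508*129 + 19*129**2)/(125 + 129)) - 24590) = sqrt((-12436 + (2782 + 2146689 - 1742532 + 19*16641)/254) - 24590) = sqrt((-12436 + (2782 + 2146689 - 1742532 + 316179)/254) - 24590) = sqrt((-12436 + (1/254)*723118) - 24590) = sqrt((-12436 + 361559/127) - 24590) = sqrt(-1217813/127 - 24590) = sqrt(-4340743/127) = I*sqrt(551274361)/127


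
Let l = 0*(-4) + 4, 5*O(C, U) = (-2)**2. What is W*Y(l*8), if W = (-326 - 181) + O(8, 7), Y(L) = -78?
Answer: 197418/5 ≈ 39484.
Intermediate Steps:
O(C, U) = 4/5 (O(C, U) = (1/5)*(-2)**2 = (1/5)*4 = 4/5)
l = 4 (l = 0 + 4 = 4)
W = -2531/5 (W = (-326 - 181) + 4/5 = -507 + 4/5 = -2531/5 ≈ -506.20)
W*Y(l*8) = -2531/5*(-78) = 197418/5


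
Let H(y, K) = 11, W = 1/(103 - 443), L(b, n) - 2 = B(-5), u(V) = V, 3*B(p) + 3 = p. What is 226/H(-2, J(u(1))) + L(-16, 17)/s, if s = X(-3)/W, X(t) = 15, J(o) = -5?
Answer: 1728911/84150 ≈ 20.546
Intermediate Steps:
B(p) = -1 + p/3
L(b, n) = -⅔ (L(b, n) = 2 + (-1 + (⅓)*(-5)) = 2 + (-1 - 5/3) = 2 - 8/3 = -⅔)
W = -1/340 (W = 1/(-340) = -1/340 ≈ -0.0029412)
s = -5100 (s = 15/(-1/340) = 15*(-340) = -5100)
226/H(-2, J(u(1))) + L(-16, 17)/s = 226/11 - ⅔/(-5100) = 226*(1/11) - ⅔*(-1/5100) = 226/11 + 1/7650 = 1728911/84150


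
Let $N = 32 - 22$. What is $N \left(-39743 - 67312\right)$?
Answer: $-1070550$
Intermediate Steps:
$N = 10$
$N \left(-39743 - 67312\right) = 10 \left(-39743 - 67312\right) = 10 \left(-107055\right) = -1070550$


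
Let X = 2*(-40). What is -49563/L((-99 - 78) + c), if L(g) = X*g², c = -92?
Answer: 49563/5788880 ≈ 0.0085618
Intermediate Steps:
X = -80
L(g) = -80*g²
-49563/L((-99 - 78) + c) = -49563*(-1/(80*((-99 - 78) - 92)²)) = -49563*(-1/(80*(-177 - 92)²)) = -49563/((-80*(-269)²)) = -49563/((-80*72361)) = -49563/(-5788880) = -49563*(-1/5788880) = 49563/5788880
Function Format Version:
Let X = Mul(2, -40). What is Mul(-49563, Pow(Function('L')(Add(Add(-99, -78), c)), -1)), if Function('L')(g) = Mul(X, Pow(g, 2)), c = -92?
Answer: Rational(49563, 5788880) ≈ 0.0085618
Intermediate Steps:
X = -80
Function('L')(g) = Mul(-80, Pow(g, 2))
Mul(-49563, Pow(Function('L')(Add(Add(-99, -78), c)), -1)) = Mul(-49563, Pow(Mul(-80, Pow(Add(Add(-99, -78), -92), 2)), -1)) = Mul(-49563, Pow(Mul(-80, Pow(Add(-177, -92), 2)), -1)) = Mul(-49563, Pow(Mul(-80, Pow(-269, 2)), -1)) = Mul(-49563, Pow(Mul(-80, 72361), -1)) = Mul(-49563, Pow(-5788880, -1)) = Mul(-49563, Rational(-1, 5788880)) = Rational(49563, 5788880)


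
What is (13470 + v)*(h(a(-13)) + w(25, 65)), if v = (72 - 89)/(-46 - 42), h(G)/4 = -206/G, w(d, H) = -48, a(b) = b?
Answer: 29634425/143 ≈ 2.0723e+5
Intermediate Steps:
h(G) = -824/G (h(G) = 4*(-206/G) = -824/G)
v = 17/88 (v = -17/(-88) = -1/88*(-17) = 17/88 ≈ 0.19318)
(13470 + v)*(h(a(-13)) + w(25, 65)) = (13470 + 17/88)*(-824/(-13) - 48) = 1185377*(-824*(-1/13) - 48)/88 = 1185377*(824/13 - 48)/88 = (1185377/88)*(200/13) = 29634425/143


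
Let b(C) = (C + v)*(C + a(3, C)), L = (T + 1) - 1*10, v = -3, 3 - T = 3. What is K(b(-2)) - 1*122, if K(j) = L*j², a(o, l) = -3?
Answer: -5747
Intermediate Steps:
T = 0 (T = 3 - 1*3 = 3 - 3 = 0)
L = -9 (L = (0 + 1) - 1*10 = 1 - 10 = -9)
b(C) = (-3 + C)² (b(C) = (C - 3)*(C - 3) = (-3 + C)*(-3 + C) = (-3 + C)²)
K(j) = -9*j²
K(b(-2)) - 1*122 = -9*(9 + (-2)² - 6*(-2))² - 1*122 = -9*(9 + 4 + 12)² - 122 = -9*25² - 122 = -9*625 - 122 = -5625 - 122 = -5747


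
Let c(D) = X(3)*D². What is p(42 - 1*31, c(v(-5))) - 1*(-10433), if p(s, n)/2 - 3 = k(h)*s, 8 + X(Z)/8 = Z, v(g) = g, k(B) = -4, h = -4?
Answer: 10351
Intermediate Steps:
X(Z) = -64 + 8*Z
c(D) = -40*D² (c(D) = (-64 + 8*3)*D² = (-64 + 24)*D² = -40*D²)
p(s, n) = 6 - 8*s (p(s, n) = 6 + 2*(-4*s) = 6 - 8*s)
p(42 - 1*31, c(v(-5))) - 1*(-10433) = (6 - 8*(42 - 1*31)) - 1*(-10433) = (6 - 8*(42 - 31)) + 10433 = (6 - 8*11) + 10433 = (6 - 88) + 10433 = -82 + 10433 = 10351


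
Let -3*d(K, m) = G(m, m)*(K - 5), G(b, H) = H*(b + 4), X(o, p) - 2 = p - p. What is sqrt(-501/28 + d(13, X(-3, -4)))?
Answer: I*sqrt(9779)/14 ≈ 7.0635*I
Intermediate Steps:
X(o, p) = 2 (X(o, p) = 2 + (p - p) = 2 + 0 = 2)
G(b, H) = H*(4 + b)
d(K, m) = -m*(-5 + K)*(4 + m)/3 (d(K, m) = -m*(4 + m)*(K - 5)/3 = -m*(4 + m)*(-5 + K)/3 = -m*(-5 + K)*(4 + m)/3)
sqrt(-501/28 + d(13, X(-3, -4))) = sqrt(-501/28 - 1/3*2*(-5 + 13)*(4 + 2)) = sqrt(-501*1/28 - 1/3*2*8*6) = sqrt(-501/28 - 32) = sqrt(-1397/28) = I*sqrt(9779)/14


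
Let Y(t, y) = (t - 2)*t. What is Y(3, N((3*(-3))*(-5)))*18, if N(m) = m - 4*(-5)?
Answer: 54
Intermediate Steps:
N(m) = 20 + m (N(m) = m + 20 = 20 + m)
Y(t, y) = t*(-2 + t) (Y(t, y) = (-2 + t)*t = t*(-2 + t))
Y(3, N((3*(-3))*(-5)))*18 = (3*(-2 + 3))*18 = (3*1)*18 = 3*18 = 54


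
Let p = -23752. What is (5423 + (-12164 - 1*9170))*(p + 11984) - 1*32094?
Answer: 187208554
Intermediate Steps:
(5423 + (-12164 - 1*9170))*(p + 11984) - 1*32094 = (5423 + (-12164 - 1*9170))*(-23752 + 11984) - 1*32094 = (5423 + (-12164 - 9170))*(-11768) - 32094 = (5423 - 21334)*(-11768) - 32094 = -15911*(-11768) - 32094 = 187240648 - 32094 = 187208554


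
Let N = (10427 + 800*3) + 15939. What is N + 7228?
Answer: 35994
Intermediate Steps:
N = 28766 (N = (10427 + 2400) + 15939 = 12827 + 15939 = 28766)
N + 7228 = 28766 + 7228 = 35994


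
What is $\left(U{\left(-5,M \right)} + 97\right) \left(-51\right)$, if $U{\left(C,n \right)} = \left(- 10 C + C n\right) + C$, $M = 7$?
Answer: $-5457$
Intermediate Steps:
$U{\left(C,n \right)} = - 9 C + C n$
$\left(U{\left(-5,M \right)} + 97\right) \left(-51\right) = \left(- 5 \left(-9 + 7\right) + 97\right) \left(-51\right) = \left(\left(-5\right) \left(-2\right) + 97\right) \left(-51\right) = \left(10 + 97\right) \left(-51\right) = 107 \left(-51\right) = -5457$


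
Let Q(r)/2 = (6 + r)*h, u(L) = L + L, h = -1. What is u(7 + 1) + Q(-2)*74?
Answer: -576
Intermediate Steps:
u(L) = 2*L
Q(r) = -12 - 2*r (Q(r) = 2*((6 + r)*(-1)) = 2*(-6 - r) = -12 - 2*r)
u(7 + 1) + Q(-2)*74 = 2*(7 + 1) + (-12 - 2*(-2))*74 = 2*8 + (-12 + 4)*74 = 16 - 8*74 = 16 - 592 = -576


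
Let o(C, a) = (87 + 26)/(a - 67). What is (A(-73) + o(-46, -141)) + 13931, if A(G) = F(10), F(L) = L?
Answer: 2899615/208 ≈ 13940.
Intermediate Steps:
o(C, a) = 113/(-67 + a)
A(G) = 10
(A(-73) + o(-46, -141)) + 13931 = (10 + 113/(-67 - 141)) + 13931 = (10 + 113/(-208)) + 13931 = (10 + 113*(-1/208)) + 13931 = (10 - 113/208) + 13931 = 1967/208 + 13931 = 2899615/208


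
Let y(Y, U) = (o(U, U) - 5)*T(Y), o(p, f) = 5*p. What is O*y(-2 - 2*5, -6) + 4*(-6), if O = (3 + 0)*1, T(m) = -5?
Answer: 501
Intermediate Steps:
y(Y, U) = 25 - 25*U (y(Y, U) = (5*U - 5)*(-5) = (-5 + 5*U)*(-5) = 25 - 25*U)
O = 3 (O = 3*1 = 3)
O*y(-2 - 2*5, -6) + 4*(-6) = 3*(25 - 25*(-6)) + 4*(-6) = 3*(25 + 150) - 24 = 3*175 - 24 = 525 - 24 = 501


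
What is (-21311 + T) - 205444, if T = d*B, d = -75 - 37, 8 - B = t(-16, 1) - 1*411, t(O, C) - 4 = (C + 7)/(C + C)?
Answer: -272787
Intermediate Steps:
t(O, C) = 4 + (7 + C)/(2*C) (t(O, C) = 4 + (C + 7)/(C + C) = 4 + (7 + C)/((2*C)) = 4 + (7 + C)*(1/(2*C)) = 4 + (7 + C)/(2*C))
B = 411 (B = 8 - ((½)*(7 + 9*1)/1 - 1*411) = 8 - ((½)*1*(7 + 9) - 411) = 8 - ((½)*1*16 - 411) = 8 - (8 - 411) = 8 - 1*(-403) = 8 + 403 = 411)
d = -112
T = -46032 (T = -112*411 = -46032)
(-21311 + T) - 205444 = (-21311 - 46032) - 205444 = -67343 - 205444 = -272787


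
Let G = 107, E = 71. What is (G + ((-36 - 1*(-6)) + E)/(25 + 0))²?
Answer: 7376656/625 ≈ 11803.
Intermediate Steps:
(G + ((-36 - 1*(-6)) + E)/(25 + 0))² = (107 + ((-36 - 1*(-6)) + 71)/(25 + 0))² = (107 + ((-36 + 6) + 71)/25)² = (107 + (-30 + 71)*(1/25))² = (107 + 41*(1/25))² = (107 + 41/25)² = (2716/25)² = 7376656/625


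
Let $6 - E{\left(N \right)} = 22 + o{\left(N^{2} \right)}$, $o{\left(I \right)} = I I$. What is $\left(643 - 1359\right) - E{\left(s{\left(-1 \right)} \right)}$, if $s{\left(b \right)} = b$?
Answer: $-699$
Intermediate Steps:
$o{\left(I \right)} = I^{2}$
$E{\left(N \right)} = -16 - N^{4}$ ($E{\left(N \right)} = 6 - \left(22 + \left(N^{2}\right)^{2}\right) = 6 - \left(22 + N^{4}\right) = -16 - N^{4}$)
$\left(643 - 1359\right) - E{\left(s{\left(-1 \right)} \right)} = \left(643 - 1359\right) - \left(-16 - \left(-1\right)^{4}\right) = -716 - \left(-16 - 1\right) = -716 - -17 = -716 + 17 = -699$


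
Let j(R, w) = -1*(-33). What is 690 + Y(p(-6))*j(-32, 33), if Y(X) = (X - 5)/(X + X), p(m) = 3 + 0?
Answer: 679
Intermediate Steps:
p(m) = 3
j(R, w) = 33
Y(X) = (-5 + X)/(2*X) (Y(X) = (-5 + X)/((2*X)) = (-5 + X)*(1/(2*X)) = (-5 + X)/(2*X))
690 + Y(p(-6))*j(-32, 33) = 690 + ((½)*(-5 + 3)/3)*33 = 690 + ((½)*(⅓)*(-2))*33 = 690 - ⅓*33 = 690 - 11 = 679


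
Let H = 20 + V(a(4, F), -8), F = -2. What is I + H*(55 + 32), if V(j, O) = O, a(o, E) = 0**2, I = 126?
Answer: 1170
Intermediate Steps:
a(o, E) = 0
H = 12 (H = 20 - 8 = 12)
I + H*(55 + 32) = 126 + 12*(55 + 32) = 126 + 12*87 = 126 + 1044 = 1170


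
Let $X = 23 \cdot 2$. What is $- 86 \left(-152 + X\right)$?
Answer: $9116$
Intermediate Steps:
$X = 46$
$- 86 \left(-152 + X\right) = - 86 \left(-152 + 46\right) = \left(-86\right) \left(-106\right) = 9116$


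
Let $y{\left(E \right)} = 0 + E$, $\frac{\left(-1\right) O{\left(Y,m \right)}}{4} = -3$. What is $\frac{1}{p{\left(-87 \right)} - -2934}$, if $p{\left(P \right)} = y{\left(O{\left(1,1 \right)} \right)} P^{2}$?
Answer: $\frac{1}{93762} \approx 1.0665 \cdot 10^{-5}$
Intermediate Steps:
$O{\left(Y,m \right)} = 12$ ($O{\left(Y,m \right)} = \left(-4\right) \left(-3\right) = 12$)
$y{\left(E \right)} = E$
$p{\left(P \right)} = 12 P^{2}$
$\frac{1}{p{\left(-87 \right)} - -2934} = \frac{1}{12 \left(-87\right)^{2} - -2934} = \frac{1}{12 \cdot 7569 + 2934} = \frac{1}{90828 + 2934} = \frac{1}{93762}$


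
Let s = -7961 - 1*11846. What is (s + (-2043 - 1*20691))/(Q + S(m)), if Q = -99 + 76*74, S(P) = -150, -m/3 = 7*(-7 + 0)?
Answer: -42541/5375 ≈ -7.9146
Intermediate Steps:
m = 147 (m = -21*(-7 + 0) = -21*(-7) = -3*(-49) = 147)
s = -19807 (s = -7961 - 11846 = -19807)
Q = 5525 (Q = -99 + 5624 = 5525)
(s + (-2043 - 1*20691))/(Q + S(m)) = (-19807 + (-2043 - 1*20691))/(5525 - 150) = (-19807 + (-2043 - 20691))/5375 = (-19807 - 22734)*(1/5375) = -42541*1/5375 = -42541/5375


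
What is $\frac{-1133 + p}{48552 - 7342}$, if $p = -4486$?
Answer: $- \frac{5619}{41210} \approx -0.13635$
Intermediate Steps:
$\frac{-1133 + p}{48552 - 7342} = \frac{-1133 - 4486}{48552 - 7342} = - \frac{5619}{41210}$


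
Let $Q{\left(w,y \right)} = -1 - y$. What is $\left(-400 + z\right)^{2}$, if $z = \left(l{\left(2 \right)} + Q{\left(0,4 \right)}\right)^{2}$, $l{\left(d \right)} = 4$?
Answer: $159201$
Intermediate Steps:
$z = 1$ ($z = \left(4 - 5\right)^{2} = \left(-1\right)^{2} = 1$)
$\left(-400 + z\right)^{2} = \left(-400 + 1\right)^{2} = \left(-399\right)^{2} = 159201$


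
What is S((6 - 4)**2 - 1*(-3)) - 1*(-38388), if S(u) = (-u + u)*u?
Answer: 38388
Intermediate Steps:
S(u) = 0 (S(u) = 0*u = 0)
S((6 - 4)**2 - 1*(-3)) - 1*(-38388) = 0 - 1*(-38388) = 0 + 38388 = 38388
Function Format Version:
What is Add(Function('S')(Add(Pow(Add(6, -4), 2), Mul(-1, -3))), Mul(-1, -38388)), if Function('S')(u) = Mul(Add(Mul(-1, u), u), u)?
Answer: 38388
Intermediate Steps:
Function('S')(u) = 0 (Function('S')(u) = Mul(0, u) = 0)
Add(Function('S')(Add(Pow(Add(6, -4), 2), Mul(-1, -3))), Mul(-1, -38388)) = Add(0, Mul(-1, -38388)) = Add(0, 38388) = 38388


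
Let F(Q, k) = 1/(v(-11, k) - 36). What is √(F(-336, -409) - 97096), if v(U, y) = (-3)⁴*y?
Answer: I*√11866395879085/11055 ≈ 311.6*I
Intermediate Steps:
v(U, y) = 81*y
F(Q, k) = 1/(-36 + 81*k) (F(Q, k) = 1/(81*k - 36) = 1/(-36 + 81*k))
√(F(-336, -409) - 97096) = √(1/(9*(-4 + 9*(-409))) - 97096) = √(1/(9*(-4 - 3681)) - 97096) = √((⅑)/(-3685) - 97096) = √((⅑)*(-1/3685) - 97096) = √(-1/33165 - 97096) = √(-3220188841/33165) = I*√11866395879085/11055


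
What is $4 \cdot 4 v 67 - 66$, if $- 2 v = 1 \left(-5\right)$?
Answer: $2614$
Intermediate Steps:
$v = \frac{5}{2}$ ($v = - \frac{1 \left(-5\right)}{2} = \left(- \frac{1}{2}\right) \left(-5\right) = \frac{5}{2} \approx 2.5$)
$4 \cdot 4 v 67 - 66 = 4 \cdot 4 \cdot \frac{5}{2} \cdot 67 - 66 = 16 \cdot \frac{5}{2} \cdot 67 - 66 = 40 \cdot 67 - 66 = 2680 - 66 = 2614$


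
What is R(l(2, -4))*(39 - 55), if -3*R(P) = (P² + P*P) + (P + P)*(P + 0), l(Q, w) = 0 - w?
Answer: 1024/3 ≈ 341.33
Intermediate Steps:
l(Q, w) = -w
R(P) = -4*P²/3 (R(P) = -((P² + P*P) + (P + P)*(P + 0))/3 = -((P² + P²) + (2*P)*P)/3 = -(2*P² + 2*P²)/3 = -4*P²/3)
R(l(2, -4))*(39 - 55) = (-4*(-1*(-4))²/3)*(39 - 55) = -4/3*4²*(-16) = -4/3*16*(-16) = -64/3*(-16) = 1024/3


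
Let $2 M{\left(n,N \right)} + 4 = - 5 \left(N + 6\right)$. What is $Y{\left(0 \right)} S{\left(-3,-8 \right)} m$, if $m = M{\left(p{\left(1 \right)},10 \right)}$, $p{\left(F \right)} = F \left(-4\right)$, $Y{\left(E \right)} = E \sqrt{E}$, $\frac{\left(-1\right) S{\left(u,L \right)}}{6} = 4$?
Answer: $0$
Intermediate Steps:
$S{\left(u,L \right)} = -24$ ($S{\left(u,L \right)} = \left(-6\right) 4 = -24$)
$Y{\left(E \right)} = E^{\frac{3}{2}}$
$p{\left(F \right)} = - 4 F$
$M{\left(n,N \right)} = -17 - \frac{5 N}{2}$ ($M{\left(n,N \right)} = -2 + \frac{\left(-5\right) \left(N + 6\right)}{2} = -2 + \frac{\left(-5\right) \left(6 + N\right)}{2} = -2 + \frac{-30 - 5 N}{2} = -2 - \left(15 + \frac{5 N}{2}\right) = -17 - \frac{5 N}{2}$)
$m = -42$ ($m = -17 - 25 = -42$)
$Y{\left(0 \right)} S{\left(-3,-8 \right)} m = 0^{\frac{3}{2}} \left(-24\right) \left(-42\right) = 0 \left(-24\right) \left(-42\right) = 0 \left(-42\right) = 0$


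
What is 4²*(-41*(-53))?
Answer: 34768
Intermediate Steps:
4²*(-41*(-53)) = 16*2173 = 34768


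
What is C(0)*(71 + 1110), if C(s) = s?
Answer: 0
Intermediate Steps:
C(0)*(71 + 1110) = 0*(71 + 1110) = 0*1181 = 0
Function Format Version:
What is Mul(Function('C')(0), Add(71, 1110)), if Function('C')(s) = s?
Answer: 0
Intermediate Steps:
Mul(Function('C')(0), Add(71, 1110)) = Mul(0, Add(71, 1110)) = Mul(0, 1181) = 0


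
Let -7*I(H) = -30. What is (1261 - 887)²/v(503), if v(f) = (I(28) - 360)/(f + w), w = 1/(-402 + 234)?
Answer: -2954985407/14940 ≈ -1.9779e+5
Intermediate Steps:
I(H) = 30/7 (I(H) = -⅐*(-30) = 30/7)
w = -1/168 (w = 1/(-168) = -1/168 ≈ -0.0059524)
v(f) = -2490/(7*(-1/168 + f)) (v(f) = (30/7 - 360)/(f - 1/168) = -2490/(7*(-1/168 + f)))
(1261 - 887)²/v(503) = (1261 - 887)²/((-59760/(-1 + 168*503))) = 374²/((-59760/(-1 + 84504))) = 139876/((-59760/84503)) = 139876/((-59760*1/84503)) = 139876/(-59760/84503) = 139876*(-84503/59760) = -2954985407/14940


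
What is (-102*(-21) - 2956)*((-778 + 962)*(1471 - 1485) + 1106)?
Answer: 1196580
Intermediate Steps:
(-102*(-21) - 2956)*((-778 + 962)*(1471 - 1485) + 1106) = (2142 - 2956)*(184*(-14) + 1106) = -814*(-2576 + 1106) = -814*(-1470) = 1196580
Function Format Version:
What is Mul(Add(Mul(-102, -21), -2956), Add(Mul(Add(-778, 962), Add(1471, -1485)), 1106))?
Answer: 1196580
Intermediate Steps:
Mul(Add(Mul(-102, -21), -2956), Add(Mul(Add(-778, 962), Add(1471, -1485)), 1106)) = Mul(Add(2142, -2956), Add(Mul(184, -14), 1106)) = Mul(-814, Add(-2576, 1106)) = Mul(-814, -1470) = 1196580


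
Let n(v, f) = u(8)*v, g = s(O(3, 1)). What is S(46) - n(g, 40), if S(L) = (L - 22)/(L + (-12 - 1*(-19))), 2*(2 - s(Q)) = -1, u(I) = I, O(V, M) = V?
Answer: -1036/53 ≈ -19.547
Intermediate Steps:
s(Q) = 5/2 (s(Q) = 2 - ½*(-1) = 2 + ½ = 5/2)
g = 5/2 ≈ 2.5000
S(L) = (-22 + L)/(7 + L) (S(L) = (-22 + L)/(L + (-12 + 19)) = (-22 + L)/(L + 7) = (-22 + L)/(7 + L))
n(v, f) = 8*v
S(46) - n(g, 40) = (-22 + 46)/(7 + 46) - 8*5/2 = 24/53 - 1*20 = (1/53)*24 - 20 = 24/53 - 20 = -1036/53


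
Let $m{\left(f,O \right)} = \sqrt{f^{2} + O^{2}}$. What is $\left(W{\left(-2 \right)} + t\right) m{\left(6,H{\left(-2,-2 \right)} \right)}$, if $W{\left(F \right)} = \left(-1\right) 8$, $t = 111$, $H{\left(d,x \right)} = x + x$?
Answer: $206 \sqrt{13} \approx 742.74$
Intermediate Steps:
$H{\left(d,x \right)} = 2 x$
$m{\left(f,O \right)} = \sqrt{O^{2} + f^{2}}$
$W{\left(F \right)} = -8$
$\left(W{\left(-2 \right)} + t\right) m{\left(6,H{\left(-2,-2 \right)} \right)} = \left(-8 + 111\right) \sqrt{\left(2 \left(-2\right)\right)^{2} + 6^{2}} = 103 \sqrt{\left(-4\right)^{2} + 36} = 103 \sqrt{16 + 36} = 103 \sqrt{52} = 103 \cdot 2 \sqrt{13} = 206 \sqrt{13}$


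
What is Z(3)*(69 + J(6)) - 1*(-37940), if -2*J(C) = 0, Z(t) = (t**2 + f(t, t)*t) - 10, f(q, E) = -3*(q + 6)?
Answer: 32282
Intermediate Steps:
f(q, E) = -18 - 3*q (f(q, E) = -3*(6 + q) = -18 - 3*q)
Z(t) = -10 + t**2 + t*(-18 - 3*t) (Z(t) = (t**2 + (-18 - 3*t)*t) - 10 = (t**2 + t*(-18 - 3*t)) - 10 = -10 + t**2 + t*(-18 - 3*t))
J(C) = 0 (J(C) = -1/2*0 = 0)
Z(3)*(69 + J(6)) - 1*(-37940) = (-10 + 3**2 - 3*3*(6 + 3))*(69 + 0) - 1*(-37940) = (-10 + 9 - 3*3*9)*69 + 37940 = (-10 + 9 - 81)*69 + 37940 = -82*69 + 37940 = -5658 + 37940 = 32282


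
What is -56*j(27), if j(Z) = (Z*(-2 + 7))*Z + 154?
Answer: -212744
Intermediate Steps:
j(Z) = 154 + 5*Z² (j(Z) = (Z*5)*Z + 154 = (5*Z)*Z + 154 = 5*Z² + 154 = 154 + 5*Z²)
-56*j(27) = -56*(154 + 5*27²) = -56*(154 + 5*729) = -56*(154 + 3645) = -56*3799 = -212744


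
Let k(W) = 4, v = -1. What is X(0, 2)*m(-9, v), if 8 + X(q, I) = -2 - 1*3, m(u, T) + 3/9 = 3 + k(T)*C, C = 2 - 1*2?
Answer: -104/3 ≈ -34.667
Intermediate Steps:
C = 0 (C = 2 - 2 = 0)
m(u, T) = 8/3 (m(u, T) = -⅓ + (3 + 4*0) = -⅓ + (3 + 0) = -⅓ + 3 = 8/3)
X(q, I) = -13 (X(q, I) = -8 + (-2 - 1*3) = -8 + (-2 - 3) = -8 - 5 = -13)
X(0, 2)*m(-9, v) = -13*8/3 = -104/3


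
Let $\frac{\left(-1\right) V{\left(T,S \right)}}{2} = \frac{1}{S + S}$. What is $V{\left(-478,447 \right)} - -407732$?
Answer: $\frac{182256203}{447} \approx 4.0773 \cdot 10^{5}$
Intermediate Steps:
$V{\left(T,S \right)} = - \frac{1}{S}$ ($V{\left(T,S \right)} = - \frac{2}{S + S} = - \frac{2}{2 S} = - 2 \frac{1}{2 S} = - \frac{1}{S}$)
$V{\left(-478,447 \right)} - -407732 = - \frac{1}{447} - -407732 = \left(-1\right) \frac{1}{447} + 407732 = - \frac{1}{447} + 407732 = \frac{182256203}{447}$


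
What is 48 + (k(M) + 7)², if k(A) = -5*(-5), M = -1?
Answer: 1072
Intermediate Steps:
k(A) = 25
48 + (k(M) + 7)² = 48 + (25 + 7)² = 48 + 32² = 48 + 1024 = 1072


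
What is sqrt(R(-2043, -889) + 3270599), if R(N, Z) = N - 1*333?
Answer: sqrt(3268223) ≈ 1807.8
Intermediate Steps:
R(N, Z) = -333 + N (R(N, Z) = N - 333 = -333 + N)
sqrt(R(-2043, -889) + 3270599) = sqrt((-333 - 2043) + 3270599) = sqrt(-2376 + 3270599) = sqrt(3268223)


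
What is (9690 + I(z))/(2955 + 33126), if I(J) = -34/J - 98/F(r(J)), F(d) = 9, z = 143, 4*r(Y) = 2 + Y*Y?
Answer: 12456710/46436247 ≈ 0.26825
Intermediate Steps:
r(Y) = 1/2 + Y**2/4 (r(Y) = (2 + Y*Y)/4 = (2 + Y**2)/4 = 1/2 + Y**2/4)
I(J) = -98/9 - 34/J (I(J) = -34/J - 98/9 = -98/9 - 34/J)
(9690 + I(z))/(2955 + 33126) = (9690 + (-98/9 - 34/143))/(2955 + 33126) = (9690 + (-98/9 - 34*1/143))/36081 = (9690 + (-98/9 - 34/143))*(1/36081) = (9690 - 14320/1287)*(1/36081) = (12456710/1287)*(1/36081) = 12456710/46436247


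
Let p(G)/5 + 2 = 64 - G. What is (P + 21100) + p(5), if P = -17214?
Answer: 4171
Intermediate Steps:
p(G) = 310 - 5*G (p(G) = -10 + 5*(64 - G) = -10 + (320 - 5*G) = 310 - 5*G)
(P + 21100) + p(5) = (-17214 + 21100) + (310 - 5*5) = 3886 + (310 - 25) = 3886 + 285 = 4171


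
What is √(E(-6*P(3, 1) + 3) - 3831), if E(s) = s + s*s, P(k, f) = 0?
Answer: I*√3819 ≈ 61.798*I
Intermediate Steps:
E(s) = s + s²
√(E(-6*P(3, 1) + 3) - 3831) = √((-6*0 + 3)*(1 + (-6*0 + 3)) - 3831) = √((0 + 3)*(1 + (0 + 3)) - 3831) = √(3*(1 + 3) - 3831) = √(3*4 - 3831) = √(12 - 3831) = √(-3819) = I*√3819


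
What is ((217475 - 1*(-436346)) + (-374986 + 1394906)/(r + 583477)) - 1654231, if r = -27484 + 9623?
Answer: -35365430165/35351 ≈ -1.0004e+6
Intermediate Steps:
r = -17861
((217475 - 1*(-436346)) + (-374986 + 1394906)/(r + 583477)) - 1654231 = ((217475 - 1*(-436346)) + (-374986 + 1394906)/(-17861 + 583477)) - 1654231 = ((217475 + 436346) + 1019920/565616) - 1654231 = (653821 + 1019920*(1/565616)) - 1654231 = (653821 + 63745/35351) - 1654231 = 23113289916/35351 - 1654231 = -35365430165/35351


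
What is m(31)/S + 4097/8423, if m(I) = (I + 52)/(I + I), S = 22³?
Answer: 2705440181/5560662448 ≈ 0.48653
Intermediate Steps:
S = 10648
m(I) = (52 + I)/(2*I) (m(I) = (52 + I)/((2*I)) = (52 + I)*(1/(2*I)) = (52 + I)/(2*I))
m(31)/S + 4097/8423 = ((½)*(52 + 31)/31)/10648 + 4097/8423 = ((½)*(1/31)*83)*(1/10648) + 4097*(1/8423) = (83/62)*(1/10648) + 4097/8423 = 83/660176 + 4097/8423 = 2705440181/5560662448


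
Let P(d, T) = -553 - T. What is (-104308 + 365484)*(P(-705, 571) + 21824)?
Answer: 5406343200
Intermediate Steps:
(-104308 + 365484)*(P(-705, 571) + 21824) = (-104308 + 365484)*((-553 - 1*571) + 21824) = 261176*((-553 - 571) + 21824) = 261176*(-1124 + 21824) = 261176*20700 = 5406343200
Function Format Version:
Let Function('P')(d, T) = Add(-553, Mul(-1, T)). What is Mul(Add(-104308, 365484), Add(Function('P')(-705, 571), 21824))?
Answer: 5406343200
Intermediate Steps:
Mul(Add(-104308, 365484), Add(Function('P')(-705, 571), 21824)) = Mul(Add(-104308, 365484), Add(Add(-553, Mul(-1, 571)), 21824)) = Mul(261176, Add(Add(-553, -571), 21824)) = Mul(261176, Add(-1124, 21824)) = Mul(261176, 20700) = 5406343200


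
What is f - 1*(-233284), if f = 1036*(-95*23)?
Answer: -2030376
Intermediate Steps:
f = -2263660 (f = 1036*(-2185) = -2263660)
f - 1*(-233284) = -2263660 - 1*(-233284) = -2263660 + 233284 = -2030376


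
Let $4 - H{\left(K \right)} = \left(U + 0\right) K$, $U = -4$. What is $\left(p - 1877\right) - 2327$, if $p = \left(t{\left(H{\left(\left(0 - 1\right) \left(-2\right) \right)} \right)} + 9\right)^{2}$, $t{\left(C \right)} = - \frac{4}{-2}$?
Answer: $-4083$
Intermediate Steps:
$H{\left(K \right)} = 4 + 4 K$ ($H{\left(K \right)} = 4 - \left(-4 + 0\right) K = 4 - - 4 K = 4 + 4 K$)
$t{\left(C \right)} = 2$ ($t{\left(C \right)} = \left(-4\right) \left(- \frac{1}{2}\right) = 2$)
$p = 121$ ($p = \left(2 + 9\right)^{2} = 11^{2} = 121$)
$\left(p - 1877\right) - 2327 = \left(121 - 1877\right) - 2327 = -1756 - 2327 = -4083$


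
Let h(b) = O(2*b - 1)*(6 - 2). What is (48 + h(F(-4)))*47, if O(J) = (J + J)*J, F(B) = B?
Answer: 32712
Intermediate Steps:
O(J) = 2*J**2 (O(J) = (2*J)*J = 2*J**2)
h(b) = 8*(-1 + 2*b)**2 (h(b) = (2*(2*b - 1)**2)*(6 - 2) = (2*(-1 + 2*b)**2)*4 = 8*(-1 + 2*b)**2)
(48 + h(F(-4)))*47 = (48 + 8*(-1 + 2*(-4))**2)*47 = (48 + 8*(-1 - 8)**2)*47 = (48 + 8*(-9)**2)*47 = (48 + 8*81)*47 = (48 + 648)*47 = 696*47 = 32712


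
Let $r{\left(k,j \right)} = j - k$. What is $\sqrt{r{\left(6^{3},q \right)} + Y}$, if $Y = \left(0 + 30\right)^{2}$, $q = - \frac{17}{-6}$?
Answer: $\frac{\sqrt{24726}}{6} \approx 26.208$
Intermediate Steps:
$q = \frac{17}{6}$ ($q = \left(-17\right) \left(- \frac{1}{6}\right) = \frac{17}{6} \approx 2.8333$)
$Y = 900$ ($Y = 30^{2} = 900$)
$\sqrt{r{\left(6^{3},q \right)} + Y} = \sqrt{\left(\frac{17}{6} - 6^{3}\right) + 900} = \sqrt{\left(\frac{17}{6} - 216\right) + 900} = \sqrt{- \frac{1279}{6} + 900} = \sqrt{\frac{4121}{6}} = \frac{\sqrt{24726}}{6}$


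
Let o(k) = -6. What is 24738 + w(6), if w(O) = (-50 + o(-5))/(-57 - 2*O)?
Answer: 1706978/69 ≈ 24739.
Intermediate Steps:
w(O) = -56/(-57 - 2*O) (w(O) = (-50 - 6)/(-57 - 2*O) = -56/(-57 - 2*O))
24738 + w(6) = 24738 + 56/(57 + 2*6) = 24738 + 56/(57 + 12) = 24738 + 56/69 = 1706978/69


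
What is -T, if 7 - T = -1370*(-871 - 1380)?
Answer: 3083863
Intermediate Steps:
T = -3083863 (T = 7 - (-1370)*(-871 - 1380) = 7 - (-1370)*(-2251) = 7 - 1*3083870 = 7 - 3083870 = -3083863)
-T = -1*(-3083863) = 3083863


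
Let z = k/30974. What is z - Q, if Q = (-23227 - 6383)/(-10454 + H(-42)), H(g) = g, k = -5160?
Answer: -242824875/81275776 ≈ -2.9877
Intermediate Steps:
Q = 14805/5248 (Q = (-23227 - 6383)/(-10454 - 42) = -29610/(-10496) = -29610*(-1/10496) = 14805/5248 ≈ 2.8211)
z = -2580/15487 (z = -5160/30974 = -5160*1/30974 = -2580/15487 ≈ -0.16659)
z - Q = -2580/15487 - 1*14805/5248 = -2580/15487 - 14805/5248 = -242824875/81275776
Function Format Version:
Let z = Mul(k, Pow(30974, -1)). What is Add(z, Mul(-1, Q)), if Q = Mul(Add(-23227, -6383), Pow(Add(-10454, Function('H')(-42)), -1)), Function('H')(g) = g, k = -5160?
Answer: Rational(-242824875, 81275776) ≈ -2.9877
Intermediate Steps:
Q = Rational(14805, 5248) (Q = Mul(Add(-23227, -6383), Pow(Add(-10454, -42), -1)) = Mul(-29610, Pow(-10496, -1)) = Mul(-29610, Rational(-1, 10496)) = Rational(14805, 5248) ≈ 2.8211)
z = Rational(-2580, 15487) (z = Mul(-5160, Pow(30974, -1)) = Mul(-5160, Rational(1, 30974)) = Rational(-2580, 15487) ≈ -0.16659)
Add(z, Mul(-1, Q)) = Add(Rational(-2580, 15487), Mul(-1, Rational(14805, 5248))) = Add(Rational(-2580, 15487), Rational(-14805, 5248)) = Rational(-242824875, 81275776)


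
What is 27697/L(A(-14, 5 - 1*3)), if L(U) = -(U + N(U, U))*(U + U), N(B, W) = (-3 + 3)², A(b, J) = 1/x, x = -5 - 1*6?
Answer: -3351337/2 ≈ -1.6757e+6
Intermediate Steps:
x = -11 (x = -5 - 6 = -11)
A(b, J) = -1/11 (A(b, J) = 1/(-11) = -1/11)
N(B, W) = 0 (N(B, W) = 0² = 0)
L(U) = -2*U² (L(U) = -(U + 0)*(U + U) = -U*2*U = -2*U²)
27697/L(A(-14, 5 - 1*3)) = 27697/((-2*(-1/11)²)) = 27697/((-2*1/121)) = 27697/(-2/121) = 27697*(-121/2) = -3351337/2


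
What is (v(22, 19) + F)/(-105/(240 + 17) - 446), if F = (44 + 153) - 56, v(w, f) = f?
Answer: -41120/114727 ≈ -0.35842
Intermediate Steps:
F = 141 (F = 197 - 56 = 141)
(v(22, 19) + F)/(-105/(240 + 17) - 446) = (19 + 141)/(-105/(240 + 17) - 446) = 160/(-105/257 - 446) = 160/(-114727/257) = 160*(-257/114727) = -41120/114727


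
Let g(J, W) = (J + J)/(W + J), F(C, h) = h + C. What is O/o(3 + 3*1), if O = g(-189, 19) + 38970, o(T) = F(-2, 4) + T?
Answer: 3312639/680 ≈ 4871.5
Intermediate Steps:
F(C, h) = C + h
g(J, W) = 2*J/(J + W) (g(J, W) = (2*J)/(J + W) = 2*J/(J + W))
o(T) = 2 + T (o(T) = (-2 + 4) + T = 2 + T)
O = 3312639/85 (O = 2*(-189)/(-189 + 19) + 38970 = 2*(-189)/(-170) + 38970 = 2*(-189)*(-1/170) + 38970 = 189/85 + 38970 = 3312639/85 ≈ 38972.)
O/o(3 + 3*1) = 3312639/(85*(2 + (3 + 3*1))) = 3312639/(85*(2 + (3 + 3))) = 3312639/(85*(2 + 6)) = (3312639/85)/8 = (3312639/85)*(⅛) = 3312639/680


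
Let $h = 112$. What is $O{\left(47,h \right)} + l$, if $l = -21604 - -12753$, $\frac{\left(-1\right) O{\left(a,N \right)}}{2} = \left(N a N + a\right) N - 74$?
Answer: $-132082463$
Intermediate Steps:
$O{\left(a,N \right)} = 148 - 2 N \left(a + a N^{2}\right)$ ($O{\left(a,N \right)} = - 2 \left(\left(N a N + a\right) N - 74\right) = - 2 \left(\left(a N^{2} + a\right) N - 74\right) = - 2 \left(\left(a + a N^{2}\right) N - 74\right) = - 2 \left(N \left(a + a N^{2}\right) - 74\right) = - 2 \left(-74 + N \left(a + a N^{2}\right)\right) = 148 - 2 N \left(a + a N^{2}\right)$)
$l = -8851$ ($l = -21604 + 12753 = -8851$)
$O{\left(47,h \right)} + l = \left(148 - 224 \cdot 47 - 94 \cdot 112^{3}\right) - 8851 = \left(148 - 10528 - 94 \cdot 1404928\right) - 8851 = \left(148 - 10528 - 132063232\right) - 8851 = -132073612 - 8851 = -132082463$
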